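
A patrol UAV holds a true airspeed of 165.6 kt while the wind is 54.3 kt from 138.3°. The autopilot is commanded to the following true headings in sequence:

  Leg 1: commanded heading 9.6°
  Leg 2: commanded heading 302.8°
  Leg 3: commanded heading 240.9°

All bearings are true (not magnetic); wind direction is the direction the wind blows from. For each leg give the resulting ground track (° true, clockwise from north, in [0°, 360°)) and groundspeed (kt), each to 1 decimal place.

Leg 1: heading 9.6°; drift -12.0° → track 357.6°, groundspeed 204.0 kt
Leg 2: heading 302.8°; drift +3.8° → track 306.6°, groundspeed 218.4 kt
Leg 3: heading 240.9°; drift +16.6° → track 257.5°, groundspeed 185.2 kt

Leg 1: track=357.6°, groundspeed=204.0 kt
Leg 2: track=306.6°, groundspeed=218.4 kt
Leg 3: track=257.5°, groundspeed=185.2 kt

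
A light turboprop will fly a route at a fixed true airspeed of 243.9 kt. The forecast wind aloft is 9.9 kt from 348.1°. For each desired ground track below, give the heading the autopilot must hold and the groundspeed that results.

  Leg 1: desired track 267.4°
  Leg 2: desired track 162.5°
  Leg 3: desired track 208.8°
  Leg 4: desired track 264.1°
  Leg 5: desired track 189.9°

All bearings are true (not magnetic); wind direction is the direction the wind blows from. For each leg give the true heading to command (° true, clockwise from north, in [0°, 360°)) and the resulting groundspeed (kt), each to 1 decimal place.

Leg 1: desired track 267.4°; wind correction +2.3° → command heading 269.7°, groundspeed 242.1 kt
Leg 2: desired track 162.5°; wind correction -0.2° → command heading 162.3°, groundspeed 253.8 kt
Leg 3: desired track 208.8°; wind correction +1.5° → command heading 210.3°, groundspeed 251.3 kt
Leg 4: desired track 264.1°; wind correction +2.3° → command heading 266.4°, groundspeed 242.7 kt
Leg 5: desired track 189.9°; wind correction +0.9° → command heading 190.8°, groundspeed 253.1 kt

Leg 1: heading=269.7°, groundspeed=242.1 kt
Leg 2: heading=162.3°, groundspeed=253.8 kt
Leg 3: heading=210.3°, groundspeed=251.3 kt
Leg 4: heading=266.4°, groundspeed=242.7 kt
Leg 5: heading=190.8°, groundspeed=253.1 kt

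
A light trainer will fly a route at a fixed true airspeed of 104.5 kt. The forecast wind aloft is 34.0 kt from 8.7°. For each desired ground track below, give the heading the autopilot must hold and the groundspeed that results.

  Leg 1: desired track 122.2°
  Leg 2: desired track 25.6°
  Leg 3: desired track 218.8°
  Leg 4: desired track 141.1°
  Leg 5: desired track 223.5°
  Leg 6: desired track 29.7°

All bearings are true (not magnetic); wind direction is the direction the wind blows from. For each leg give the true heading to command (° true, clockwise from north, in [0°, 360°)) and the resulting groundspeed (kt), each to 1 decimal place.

Leg 1: desired track 122.2°; wind correction -17.4° → command heading 104.8°, groundspeed 113.3 kt
Leg 2: desired track 25.6°; wind correction -5.4° → command heading 20.2°, groundspeed 71.5 kt
Leg 3: desired track 218.8°; wind correction +9.4° → command heading 228.2°, groundspeed 132.5 kt
Leg 4: desired track 141.1°; wind correction -13.9° → command heading 127.2°, groundspeed 124.4 kt
Leg 5: desired track 223.5°; wind correction +10.7° → command heading 234.2°, groundspeed 130.6 kt
Leg 6: desired track 29.7°; wind correction -6.7° → command heading 23.0°, groundspeed 72.0 kt

Leg 1: heading=104.8°, groundspeed=113.3 kt
Leg 2: heading=20.2°, groundspeed=71.5 kt
Leg 3: heading=228.2°, groundspeed=132.5 kt
Leg 4: heading=127.2°, groundspeed=124.4 kt
Leg 5: heading=234.2°, groundspeed=130.6 kt
Leg 6: heading=23.0°, groundspeed=72.0 kt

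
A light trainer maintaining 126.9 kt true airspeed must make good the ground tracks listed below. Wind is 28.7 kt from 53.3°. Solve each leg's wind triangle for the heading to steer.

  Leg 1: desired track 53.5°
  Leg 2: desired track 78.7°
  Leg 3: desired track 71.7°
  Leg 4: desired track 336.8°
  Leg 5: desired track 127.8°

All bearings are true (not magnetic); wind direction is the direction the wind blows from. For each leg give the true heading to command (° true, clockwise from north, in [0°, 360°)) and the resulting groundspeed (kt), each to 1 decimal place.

Leg 1: desired track 53.5°; wind correction +0.0° → command heading 53.5°, groundspeed 98.2 kt
Leg 2: desired track 78.7°; wind correction -5.6° → command heading 73.1°, groundspeed 100.4 kt
Leg 3: desired track 71.7°; wind correction -4.1° → command heading 67.6°, groundspeed 99.3 kt
Leg 4: desired track 336.8°; wind correction +12.7° → command heading 349.5°, groundspeed 117.1 kt
Leg 5: desired track 127.8°; wind correction -12.6° → command heading 115.2°, groundspeed 116.2 kt

Leg 1: heading=53.5°, groundspeed=98.2 kt
Leg 2: heading=73.1°, groundspeed=100.4 kt
Leg 3: heading=67.6°, groundspeed=99.3 kt
Leg 4: heading=349.5°, groundspeed=117.1 kt
Leg 5: heading=115.2°, groundspeed=116.2 kt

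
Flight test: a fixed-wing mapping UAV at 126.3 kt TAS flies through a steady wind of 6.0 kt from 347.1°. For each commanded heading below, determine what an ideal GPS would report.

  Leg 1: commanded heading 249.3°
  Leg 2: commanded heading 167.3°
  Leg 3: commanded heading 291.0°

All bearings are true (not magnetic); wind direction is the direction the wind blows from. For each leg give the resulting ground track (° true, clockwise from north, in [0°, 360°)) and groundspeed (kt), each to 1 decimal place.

Leg 1: heading 249.3°; drift -2.7° → track 246.6°, groundspeed 127.3 kt
Leg 2: heading 167.3°; drift +0.0° → track 167.3°, groundspeed 132.3 kt
Leg 3: heading 291.0°; drift -2.3° → track 288.7°, groundspeed 123.1 kt

Leg 1: track=246.6°, groundspeed=127.3 kt
Leg 2: track=167.3°, groundspeed=132.3 kt
Leg 3: track=288.7°, groundspeed=123.1 kt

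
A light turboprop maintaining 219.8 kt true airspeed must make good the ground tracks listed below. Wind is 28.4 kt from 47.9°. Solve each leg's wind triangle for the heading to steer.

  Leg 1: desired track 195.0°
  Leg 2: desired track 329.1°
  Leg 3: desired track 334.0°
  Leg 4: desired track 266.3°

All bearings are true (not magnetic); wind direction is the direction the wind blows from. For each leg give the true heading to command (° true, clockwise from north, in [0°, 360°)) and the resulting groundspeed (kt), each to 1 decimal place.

Leg 1: heading=191.0°, groundspeed=243.1 kt
Leg 2: heading=336.4°, groundspeed=212.5 kt
Leg 3: heading=341.1°, groundspeed=210.2 kt
Leg 4: heading=270.9°, groundspeed=241.3 kt

Leg 1: desired track 195.0°; wind correction -4.0° → command heading 191.0°, groundspeed 243.1 kt
Leg 2: desired track 329.1°; wind correction +7.3° → command heading 336.4°, groundspeed 212.5 kt
Leg 3: desired track 334.0°; wind correction +7.1° → command heading 341.1°, groundspeed 210.2 kt
Leg 4: desired track 266.3°; wind correction +4.6° → command heading 270.9°, groundspeed 241.3 kt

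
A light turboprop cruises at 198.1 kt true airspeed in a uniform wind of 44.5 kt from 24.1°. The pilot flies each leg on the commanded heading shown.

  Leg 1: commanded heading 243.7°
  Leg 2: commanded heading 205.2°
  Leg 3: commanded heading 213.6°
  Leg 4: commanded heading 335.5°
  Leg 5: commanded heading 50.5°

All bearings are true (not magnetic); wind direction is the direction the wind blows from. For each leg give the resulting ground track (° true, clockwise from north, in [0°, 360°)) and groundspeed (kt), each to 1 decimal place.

Leg 1: heading 243.7°; drift -7.0° → track 236.7°, groundspeed 234.1 kt
Leg 2: heading 205.2°; drift -0.2° → track 205.0°, groundspeed 242.6 kt
Leg 3: heading 213.6°; drift -1.7° → track 211.9°, groundspeed 242.1 kt
Leg 4: heading 335.5°; drift -11.2° → track 324.3°, groundspeed 171.9 kt
Leg 5: heading 50.5°; drift +7.1° → track 57.6°, groundspeed 159.5 kt

Leg 1: track=236.7°, groundspeed=234.1 kt
Leg 2: track=205.0°, groundspeed=242.6 kt
Leg 3: track=211.9°, groundspeed=242.1 kt
Leg 4: track=324.3°, groundspeed=171.9 kt
Leg 5: track=57.6°, groundspeed=159.5 kt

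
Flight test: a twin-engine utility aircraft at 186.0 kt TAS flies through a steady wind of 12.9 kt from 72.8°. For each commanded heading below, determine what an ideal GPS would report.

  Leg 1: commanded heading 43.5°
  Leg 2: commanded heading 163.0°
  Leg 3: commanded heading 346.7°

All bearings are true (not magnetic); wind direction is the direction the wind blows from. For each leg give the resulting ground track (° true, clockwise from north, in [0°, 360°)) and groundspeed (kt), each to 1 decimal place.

Leg 1: track=41.4°, groundspeed=174.9 kt
Leg 2: track=167.0°, groundspeed=186.5 kt
Leg 3: track=342.7°, groundspeed=185.6 kt

Leg 1: heading 43.5°; drift -2.1° → track 41.4°, groundspeed 174.9 kt
Leg 2: heading 163.0°; drift +4.0° → track 167.0°, groundspeed 186.5 kt
Leg 3: heading 346.7°; drift -4.0° → track 342.7°, groundspeed 185.6 kt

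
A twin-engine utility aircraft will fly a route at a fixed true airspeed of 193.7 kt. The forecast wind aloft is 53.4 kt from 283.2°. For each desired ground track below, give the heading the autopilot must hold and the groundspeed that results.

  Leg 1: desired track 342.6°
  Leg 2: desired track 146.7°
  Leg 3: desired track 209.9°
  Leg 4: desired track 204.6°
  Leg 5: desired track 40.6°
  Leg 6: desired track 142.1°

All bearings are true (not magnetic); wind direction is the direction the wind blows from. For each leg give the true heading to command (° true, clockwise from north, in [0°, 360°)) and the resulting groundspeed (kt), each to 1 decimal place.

Leg 1: desired track 342.6°; wind correction -13.7° → command heading 328.9°, groundspeed 161.0 kt
Leg 2: desired track 146.7°; wind correction +10.9° → command heading 157.6°, groundspeed 228.9 kt
Leg 3: desired track 209.9°; wind correction +15.3° → command heading 225.2°, groundspeed 171.5 kt
Leg 4: desired track 204.6°; wind correction +15.7° → command heading 220.3°, groundspeed 175.9 kt
Leg 5: desired track 40.6°; wind correction -14.2° → command heading 26.4°, groundspeed 212.4 kt
Leg 6: desired track 142.1°; wind correction +10.0° → command heading 152.1°, groundspeed 232.3 kt

Leg 1: heading=328.9°, groundspeed=161.0 kt
Leg 2: heading=157.6°, groundspeed=228.9 kt
Leg 3: heading=225.2°, groundspeed=171.5 kt
Leg 4: heading=220.3°, groundspeed=175.9 kt
Leg 5: heading=26.4°, groundspeed=212.4 kt
Leg 6: heading=152.1°, groundspeed=232.3 kt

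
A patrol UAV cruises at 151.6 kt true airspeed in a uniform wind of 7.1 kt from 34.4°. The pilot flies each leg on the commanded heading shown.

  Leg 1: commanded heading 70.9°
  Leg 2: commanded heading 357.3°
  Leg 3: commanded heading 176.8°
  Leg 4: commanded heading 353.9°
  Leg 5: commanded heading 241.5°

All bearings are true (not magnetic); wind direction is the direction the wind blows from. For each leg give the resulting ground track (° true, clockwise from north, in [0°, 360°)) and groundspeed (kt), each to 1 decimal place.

Leg 1: track=72.6°, groundspeed=146.0 kt
Leg 2: track=355.6°, groundspeed=146.0 kt
Leg 3: track=178.4°, groundspeed=157.3 kt
Leg 4: track=352.1°, groundspeed=146.3 kt
Leg 5: track=240.3°, groundspeed=158.0 kt

Leg 1: heading 70.9°; drift +1.7° → track 72.6°, groundspeed 146.0 kt
Leg 2: heading 357.3°; drift -1.7° → track 355.6°, groundspeed 146.0 kt
Leg 3: heading 176.8°; drift +1.6° → track 178.4°, groundspeed 157.3 kt
Leg 4: heading 353.9°; drift -1.8° → track 352.1°, groundspeed 146.3 kt
Leg 5: heading 241.5°; drift -1.2° → track 240.3°, groundspeed 158.0 kt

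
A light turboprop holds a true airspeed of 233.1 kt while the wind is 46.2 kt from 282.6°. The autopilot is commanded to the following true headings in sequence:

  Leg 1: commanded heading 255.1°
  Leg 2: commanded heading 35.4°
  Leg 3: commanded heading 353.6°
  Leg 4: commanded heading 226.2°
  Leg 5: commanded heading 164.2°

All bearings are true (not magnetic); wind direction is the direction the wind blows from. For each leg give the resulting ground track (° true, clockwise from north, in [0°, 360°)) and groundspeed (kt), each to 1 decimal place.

Leg 1: heading 255.1°; drift -6.3° → track 248.8°, groundspeed 193.3 kt
Leg 2: heading 35.4°; drift +9.6° → track 45.0°, groundspeed 254.6 kt
Leg 3: heading 353.6°; drift +11.3° → track 4.9°, groundspeed 222.4 kt
Leg 4: heading 226.2°; drift -10.5° → track 215.7°, groundspeed 211.1 kt
Leg 5: heading 164.2°; drift -9.1° → track 155.1°, groundspeed 258.3 kt

Leg 1: track=248.8°, groundspeed=193.3 kt
Leg 2: track=45.0°, groundspeed=254.6 kt
Leg 3: track=4.9°, groundspeed=222.4 kt
Leg 4: track=215.7°, groundspeed=211.1 kt
Leg 5: track=155.1°, groundspeed=258.3 kt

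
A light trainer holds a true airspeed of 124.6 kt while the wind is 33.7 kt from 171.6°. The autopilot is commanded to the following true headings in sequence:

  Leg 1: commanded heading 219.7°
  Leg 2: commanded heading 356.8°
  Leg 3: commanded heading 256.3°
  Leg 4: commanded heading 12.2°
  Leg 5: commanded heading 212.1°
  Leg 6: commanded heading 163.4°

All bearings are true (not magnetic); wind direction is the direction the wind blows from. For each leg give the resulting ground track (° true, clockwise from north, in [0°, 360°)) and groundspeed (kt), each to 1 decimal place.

Leg 1: track=233.5°, groundspeed=105.1 kt
Leg 2: track=355.7°, groundspeed=158.2 kt
Leg 3: track=271.7°, groundspeed=126.0 kt
Leg 4: track=7.9°, groundspeed=156.6 kt
Leg 5: track=224.6°, groundspeed=101.4 kt
Leg 6: track=160.4°, groundspeed=91.4 kt

Leg 1: heading 219.7°; drift +13.8° → track 233.5°, groundspeed 105.1 kt
Leg 2: heading 356.8°; drift -1.1° → track 355.7°, groundspeed 158.2 kt
Leg 3: heading 256.3°; drift +15.4° → track 271.7°, groundspeed 126.0 kt
Leg 4: heading 12.2°; drift -4.3° → track 7.9°, groundspeed 156.6 kt
Leg 5: heading 212.1°; drift +12.5° → track 224.6°, groundspeed 101.4 kt
Leg 6: heading 163.4°; drift -3.0° → track 160.4°, groundspeed 91.4 kt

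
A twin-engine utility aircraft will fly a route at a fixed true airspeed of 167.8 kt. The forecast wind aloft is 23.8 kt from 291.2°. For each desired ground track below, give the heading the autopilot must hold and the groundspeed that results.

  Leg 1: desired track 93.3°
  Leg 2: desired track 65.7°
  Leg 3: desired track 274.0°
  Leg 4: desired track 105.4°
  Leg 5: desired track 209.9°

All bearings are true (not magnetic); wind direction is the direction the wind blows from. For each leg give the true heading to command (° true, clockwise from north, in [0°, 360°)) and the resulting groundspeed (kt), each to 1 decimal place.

Leg 1: heading=90.8°, groundspeed=190.3 kt
Leg 2: heading=59.9°, groundspeed=183.6 kt
Leg 3: heading=276.4°, groundspeed=144.9 kt
Leg 4: heading=104.6°, groundspeed=191.5 kt
Leg 5: heading=218.0°, groundspeed=162.5 kt

Leg 1: desired track 93.3°; wind correction -2.5° → command heading 90.8°, groundspeed 190.3 kt
Leg 2: desired track 65.7°; wind correction -5.8° → command heading 59.9°, groundspeed 183.6 kt
Leg 3: desired track 274.0°; wind correction +2.4° → command heading 276.4°, groundspeed 144.9 kt
Leg 4: desired track 105.4°; wind correction -0.8° → command heading 104.6°, groundspeed 191.5 kt
Leg 5: desired track 209.9°; wind correction +8.1° → command heading 218.0°, groundspeed 162.5 kt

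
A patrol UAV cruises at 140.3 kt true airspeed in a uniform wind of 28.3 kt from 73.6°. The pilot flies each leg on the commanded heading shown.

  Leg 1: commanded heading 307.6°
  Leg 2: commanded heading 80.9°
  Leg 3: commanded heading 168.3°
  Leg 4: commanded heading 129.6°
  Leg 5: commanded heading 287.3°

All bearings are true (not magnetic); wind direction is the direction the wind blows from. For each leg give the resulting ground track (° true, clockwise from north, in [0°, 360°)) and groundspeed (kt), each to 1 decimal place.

Leg 1: heading 307.6°; drift -8.3° → track 299.3°, groundspeed 158.6 kt
Leg 2: heading 80.9°; drift +1.8° → track 82.7°, groundspeed 112.3 kt
Leg 3: heading 168.3°; drift +11.2° → track 179.5°, groundspeed 145.4 kt
Leg 4: heading 129.6°; drift +10.7° → track 140.3°, groundspeed 126.7 kt
Leg 5: heading 287.3°; drift -5.5° → track 281.8°, groundspeed 164.6 kt

Leg 1: track=299.3°, groundspeed=158.6 kt
Leg 2: track=82.7°, groundspeed=112.3 kt
Leg 3: track=179.5°, groundspeed=145.4 kt
Leg 4: track=140.3°, groundspeed=126.7 kt
Leg 5: track=281.8°, groundspeed=164.6 kt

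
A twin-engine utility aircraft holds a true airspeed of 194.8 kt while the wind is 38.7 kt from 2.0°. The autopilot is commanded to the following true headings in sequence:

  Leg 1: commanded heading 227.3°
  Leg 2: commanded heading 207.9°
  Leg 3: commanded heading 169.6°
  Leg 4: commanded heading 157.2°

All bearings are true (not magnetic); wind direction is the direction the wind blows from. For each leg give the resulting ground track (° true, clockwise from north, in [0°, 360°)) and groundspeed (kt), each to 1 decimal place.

Leg 1: track=220.2°, groundspeed=223.7 kt
Leg 2: track=203.7°, groundspeed=230.2 kt
Leg 3: track=171.6°, groundspeed=232.7 kt
Leg 4: track=161.2°, groundspeed=230.5 kt

Leg 1: heading 227.3°; drift -7.1° → track 220.2°, groundspeed 223.7 kt
Leg 2: heading 207.9°; drift -4.2° → track 203.7°, groundspeed 230.2 kt
Leg 3: heading 169.6°; drift +2.0° → track 171.6°, groundspeed 232.7 kt
Leg 4: heading 157.2°; drift +4.0° → track 161.2°, groundspeed 230.5 kt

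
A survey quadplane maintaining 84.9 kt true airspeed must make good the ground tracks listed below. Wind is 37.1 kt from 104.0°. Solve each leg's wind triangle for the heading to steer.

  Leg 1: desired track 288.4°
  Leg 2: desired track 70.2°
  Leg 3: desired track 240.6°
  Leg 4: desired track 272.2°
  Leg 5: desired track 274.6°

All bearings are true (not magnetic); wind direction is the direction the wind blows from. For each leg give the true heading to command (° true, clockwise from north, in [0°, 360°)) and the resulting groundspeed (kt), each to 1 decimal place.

Leg 1: heading=290.3°, groundspeed=121.8 kt
Leg 2: heading=84.3°, groundspeed=51.5 kt
Leg 3: heading=223.1°, groundspeed=107.9 kt
Leg 4: heading=267.1°, groundspeed=120.9 kt
Leg 5: heading=270.5°, groundspeed=121.3 kt

Leg 1: desired track 288.4°; wind correction +1.9° → command heading 290.3°, groundspeed 121.8 kt
Leg 2: desired track 70.2°; wind correction +14.1° → command heading 84.3°, groundspeed 51.5 kt
Leg 3: desired track 240.6°; wind correction -17.5° → command heading 223.1°, groundspeed 107.9 kt
Leg 4: desired track 272.2°; wind correction -5.1° → command heading 267.1°, groundspeed 120.9 kt
Leg 5: desired track 274.6°; wind correction -4.1° → command heading 270.5°, groundspeed 121.3 kt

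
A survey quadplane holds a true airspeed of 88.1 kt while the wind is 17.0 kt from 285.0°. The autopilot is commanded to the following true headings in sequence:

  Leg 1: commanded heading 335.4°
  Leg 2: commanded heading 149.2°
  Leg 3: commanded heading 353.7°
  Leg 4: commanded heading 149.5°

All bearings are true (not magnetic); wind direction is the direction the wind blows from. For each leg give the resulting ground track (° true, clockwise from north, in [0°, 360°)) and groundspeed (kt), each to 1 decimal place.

Leg 1: track=345.0°, groundspeed=78.4 kt
Leg 2: track=142.5°, groundspeed=101.0 kt
Leg 3: track=4.6°, groundspeed=83.4 kt
Leg 4: track=142.7°, groundspeed=100.9 kt

Leg 1: heading 335.4°; drift +9.6° → track 345.0°, groundspeed 78.4 kt
Leg 2: heading 149.2°; drift -6.7° → track 142.5°, groundspeed 101.0 kt
Leg 3: heading 353.7°; drift +10.9° → track 4.6°, groundspeed 83.4 kt
Leg 4: heading 149.5°; drift -6.8° → track 142.7°, groundspeed 100.9 kt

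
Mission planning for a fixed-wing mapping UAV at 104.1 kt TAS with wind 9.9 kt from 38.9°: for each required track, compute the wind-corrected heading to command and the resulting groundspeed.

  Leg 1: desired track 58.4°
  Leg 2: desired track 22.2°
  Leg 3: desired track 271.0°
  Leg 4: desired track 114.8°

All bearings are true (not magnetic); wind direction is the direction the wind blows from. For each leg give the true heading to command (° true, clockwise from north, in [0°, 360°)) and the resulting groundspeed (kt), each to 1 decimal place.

Leg 1: desired track 58.4°; wind correction -1.8° → command heading 56.6°, groundspeed 94.7 kt
Leg 2: desired track 22.2°; wind correction +1.6° → command heading 23.8°, groundspeed 94.6 kt
Leg 3: desired track 271.0°; wind correction +4.3° → command heading 275.3°, groundspeed 109.9 kt
Leg 4: desired track 114.8°; wind correction -5.3° → command heading 109.5°, groundspeed 101.2 kt

Leg 1: heading=56.6°, groundspeed=94.7 kt
Leg 2: heading=23.8°, groundspeed=94.6 kt
Leg 3: heading=275.3°, groundspeed=109.9 kt
Leg 4: heading=109.5°, groundspeed=101.2 kt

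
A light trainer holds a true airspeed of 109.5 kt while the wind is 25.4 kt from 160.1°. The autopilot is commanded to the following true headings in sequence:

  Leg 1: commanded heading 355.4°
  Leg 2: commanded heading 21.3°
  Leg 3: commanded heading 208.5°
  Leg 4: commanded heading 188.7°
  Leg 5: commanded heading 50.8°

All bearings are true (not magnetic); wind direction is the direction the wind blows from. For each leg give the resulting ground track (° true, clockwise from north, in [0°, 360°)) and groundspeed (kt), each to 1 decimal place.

Leg 1: heading 355.4°; drift -2.9° → track 352.5°, groundspeed 134.2 kt
Leg 2: heading 21.3°; drift -7.4° → track 13.9°, groundspeed 129.7 kt
Leg 3: heading 208.5°; drift +11.6° → track 220.1°, groundspeed 94.6 kt
Leg 4: heading 188.7°; drift +7.9° → track 196.6°, groundspeed 88.0 kt
Leg 5: heading 50.8°; drift -11.5° → track 39.3°, groundspeed 120.3 kt

Leg 1: track=352.5°, groundspeed=134.2 kt
Leg 2: track=13.9°, groundspeed=129.7 kt
Leg 3: track=220.1°, groundspeed=94.6 kt
Leg 4: track=196.6°, groundspeed=88.0 kt
Leg 5: track=39.3°, groundspeed=120.3 kt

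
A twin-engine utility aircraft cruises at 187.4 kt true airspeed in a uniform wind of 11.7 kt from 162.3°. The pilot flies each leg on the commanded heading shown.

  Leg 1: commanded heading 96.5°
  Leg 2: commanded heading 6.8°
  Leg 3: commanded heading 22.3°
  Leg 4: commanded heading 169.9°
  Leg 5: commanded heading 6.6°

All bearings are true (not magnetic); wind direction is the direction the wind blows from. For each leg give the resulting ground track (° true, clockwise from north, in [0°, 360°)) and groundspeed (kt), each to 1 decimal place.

Leg 1: track=93.2°, groundspeed=182.9 kt
Leg 2: track=5.4°, groundspeed=198.1 kt
Leg 3: track=20.1°, groundspeed=196.5 kt
Leg 4: track=170.4°, groundspeed=175.8 kt
Leg 5: track=5.2°, groundspeed=198.1 kt

Leg 1: heading 96.5°; drift -3.3° → track 93.2°, groundspeed 182.9 kt
Leg 2: heading 6.8°; drift -1.4° → track 5.4°, groundspeed 198.1 kt
Leg 3: heading 22.3°; drift -2.2° → track 20.1°, groundspeed 196.5 kt
Leg 4: heading 169.9°; drift +0.5° → track 170.4°, groundspeed 175.8 kt
Leg 5: heading 6.6°; drift -1.4° → track 5.2°, groundspeed 198.1 kt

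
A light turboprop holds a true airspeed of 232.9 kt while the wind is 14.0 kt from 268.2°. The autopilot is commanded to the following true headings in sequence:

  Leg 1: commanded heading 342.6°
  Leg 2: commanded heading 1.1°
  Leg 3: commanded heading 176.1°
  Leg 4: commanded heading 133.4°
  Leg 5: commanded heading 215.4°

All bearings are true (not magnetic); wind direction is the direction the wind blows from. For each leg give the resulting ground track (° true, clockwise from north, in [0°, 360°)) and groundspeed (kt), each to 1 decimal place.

Leg 1: track=346.0°, groundspeed=229.5 kt
Leg 2: track=4.5°, groundspeed=234.0 kt
Leg 3: track=172.7°, groundspeed=233.8 kt
Leg 4: track=131.1°, groundspeed=243.0 kt
Leg 5: track=212.6°, groundspeed=224.7 kt

Leg 1: heading 342.6°; drift +3.4° → track 346.0°, groundspeed 229.5 kt
Leg 2: heading 1.1°; drift +3.4° → track 4.5°, groundspeed 234.0 kt
Leg 3: heading 176.1°; drift -3.4° → track 172.7°, groundspeed 233.8 kt
Leg 4: heading 133.4°; drift -2.3° → track 131.1°, groundspeed 243.0 kt
Leg 5: heading 215.4°; drift -2.8° → track 212.6°, groundspeed 224.7 kt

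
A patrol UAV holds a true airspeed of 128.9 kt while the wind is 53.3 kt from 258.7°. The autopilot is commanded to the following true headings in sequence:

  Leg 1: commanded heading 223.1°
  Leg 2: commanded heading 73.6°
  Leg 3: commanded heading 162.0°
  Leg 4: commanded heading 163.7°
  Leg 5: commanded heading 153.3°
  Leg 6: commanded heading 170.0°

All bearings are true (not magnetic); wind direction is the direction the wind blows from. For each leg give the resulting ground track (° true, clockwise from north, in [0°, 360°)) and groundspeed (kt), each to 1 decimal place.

Leg 1: heading 223.1°; drift -19.9° → track 203.2°, groundspeed 91.0 kt
Leg 2: heading 73.6°; drift +1.5° → track 75.1°, groundspeed 182.1 kt
Leg 3: heading 162.0°; drift -21.4° → track 140.6°, groundspeed 145.1 kt
Leg 4: heading 163.7°; drift -21.7° → track 142.0°, groundspeed 143.7 kt
Leg 5: heading 153.3°; drift -19.8° → track 133.5°, groundspeed 152.0 kt
Leg 6: heading 170.0°; drift -22.7° → track 147.3°, groundspeed 138.4 kt

Leg 1: track=203.2°, groundspeed=91.0 kt
Leg 2: track=75.1°, groundspeed=182.1 kt
Leg 3: track=140.6°, groundspeed=145.1 kt
Leg 4: track=142.0°, groundspeed=143.7 kt
Leg 5: track=133.5°, groundspeed=152.0 kt
Leg 6: track=147.3°, groundspeed=138.4 kt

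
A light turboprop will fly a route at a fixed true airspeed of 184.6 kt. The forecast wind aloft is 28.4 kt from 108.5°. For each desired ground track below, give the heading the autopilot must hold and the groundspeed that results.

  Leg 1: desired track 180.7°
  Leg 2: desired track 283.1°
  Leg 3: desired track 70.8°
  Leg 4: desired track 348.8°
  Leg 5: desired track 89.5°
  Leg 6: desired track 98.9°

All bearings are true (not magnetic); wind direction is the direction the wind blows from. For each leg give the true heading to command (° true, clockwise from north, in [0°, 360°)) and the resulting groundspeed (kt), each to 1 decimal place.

Leg 1: desired track 180.7°; wind correction -8.4° → command heading 172.3°, groundspeed 173.9 kt
Leg 2: desired track 283.1°; wind correction -0.8° → command heading 282.3°, groundspeed 212.9 kt
Leg 3: desired track 70.8°; wind correction +5.4° → command heading 76.2°, groundspeed 161.3 kt
Leg 4: desired track 348.8°; wind correction +7.7° → command heading 356.5°, groundspeed 197.0 kt
Leg 5: desired track 89.5°; wind correction +2.9° → command heading 92.4°, groundspeed 157.5 kt
Leg 6: desired track 98.9°; wind correction +1.5° → command heading 100.4°, groundspeed 156.5 kt

Leg 1: heading=172.3°, groundspeed=173.9 kt
Leg 2: heading=282.3°, groundspeed=212.9 kt
Leg 3: heading=76.2°, groundspeed=161.3 kt
Leg 4: heading=356.5°, groundspeed=197.0 kt
Leg 5: heading=92.4°, groundspeed=157.5 kt
Leg 6: heading=100.4°, groundspeed=156.5 kt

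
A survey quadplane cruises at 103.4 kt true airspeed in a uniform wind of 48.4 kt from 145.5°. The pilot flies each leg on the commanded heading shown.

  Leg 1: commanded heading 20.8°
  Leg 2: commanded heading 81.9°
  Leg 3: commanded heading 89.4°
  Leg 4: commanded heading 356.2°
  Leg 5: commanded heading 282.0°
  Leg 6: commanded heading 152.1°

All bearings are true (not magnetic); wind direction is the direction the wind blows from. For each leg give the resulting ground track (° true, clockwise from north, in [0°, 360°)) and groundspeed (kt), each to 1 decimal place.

Leg 1: heading 20.8°; drift -16.9° → track 3.9°, groundspeed 136.9 kt
Leg 2: heading 81.9°; drift -27.9° → track 54.0°, groundspeed 92.6 kt
Leg 3: heading 89.4°; drift -27.7° → track 61.7°, groundspeed 86.3 kt
Leg 4: heading 356.2°; drift -9.7° → track 346.5°, groundspeed 147.1 kt
Leg 5: heading 282.0°; drift +13.5° → track 295.5°, groundspeed 142.5 kt
Leg 6: heading 152.1°; drift +5.7° → track 157.8°, groundspeed 55.6 kt

Leg 1: track=3.9°, groundspeed=136.9 kt
Leg 2: track=54.0°, groundspeed=92.6 kt
Leg 3: track=61.7°, groundspeed=86.3 kt
Leg 4: track=346.5°, groundspeed=147.1 kt
Leg 5: track=295.5°, groundspeed=142.5 kt
Leg 6: track=157.8°, groundspeed=55.6 kt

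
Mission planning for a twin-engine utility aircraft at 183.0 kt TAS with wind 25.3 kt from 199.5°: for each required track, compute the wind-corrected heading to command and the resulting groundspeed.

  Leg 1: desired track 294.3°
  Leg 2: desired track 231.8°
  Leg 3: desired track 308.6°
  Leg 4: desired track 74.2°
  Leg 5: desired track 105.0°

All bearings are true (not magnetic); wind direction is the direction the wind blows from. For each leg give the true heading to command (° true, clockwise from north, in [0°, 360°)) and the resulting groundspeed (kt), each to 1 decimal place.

Leg 1: heading=286.4°, groundspeed=183.4 kt
Leg 2: heading=227.6°, groundspeed=161.1 kt
Leg 3: heading=301.1°, groundspeed=189.7 kt
Leg 4: heading=80.7°, groundspeed=196.5 kt
Leg 5: heading=112.9°, groundspeed=183.2 kt

Leg 1: desired track 294.3°; wind correction -7.9° → command heading 286.4°, groundspeed 183.4 kt
Leg 2: desired track 231.8°; wind correction -4.2° → command heading 227.6°, groundspeed 161.1 kt
Leg 3: desired track 308.6°; wind correction -7.5° → command heading 301.1°, groundspeed 189.7 kt
Leg 4: desired track 74.2°; wind correction +6.5° → command heading 80.7°, groundspeed 196.5 kt
Leg 5: desired track 105.0°; wind correction +7.9° → command heading 112.9°, groundspeed 183.2 kt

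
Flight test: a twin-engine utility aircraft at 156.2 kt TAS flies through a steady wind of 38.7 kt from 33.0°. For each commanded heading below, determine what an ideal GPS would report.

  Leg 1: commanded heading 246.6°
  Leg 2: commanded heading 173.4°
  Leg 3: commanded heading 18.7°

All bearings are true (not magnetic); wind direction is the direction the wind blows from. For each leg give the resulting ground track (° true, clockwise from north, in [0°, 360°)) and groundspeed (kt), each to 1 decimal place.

Leg 1: track=240.1°, groundspeed=189.6 kt
Leg 2: track=181.0°, groundspeed=187.6 kt
Leg 3: track=14.1°, groundspeed=119.1 kt

Leg 1: heading 246.6°; drift -6.5° → track 240.1°, groundspeed 189.6 kt
Leg 2: heading 173.4°; drift +7.6° → track 181.0°, groundspeed 187.6 kt
Leg 3: heading 18.7°; drift -4.6° → track 14.1°, groundspeed 119.1 kt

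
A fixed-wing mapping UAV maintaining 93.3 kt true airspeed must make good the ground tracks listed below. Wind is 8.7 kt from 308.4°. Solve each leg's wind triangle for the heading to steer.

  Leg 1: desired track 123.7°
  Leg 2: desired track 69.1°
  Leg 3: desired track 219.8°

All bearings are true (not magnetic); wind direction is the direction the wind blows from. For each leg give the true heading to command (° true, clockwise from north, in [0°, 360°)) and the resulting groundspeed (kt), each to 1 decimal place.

Leg 1: desired track 123.7°; wind correction -0.4° → command heading 123.3°, groundspeed 102.0 kt
Leg 2: desired track 69.1°; wind correction -4.6° → command heading 64.5°, groundspeed 97.4 kt
Leg 3: desired track 219.8°; wind correction +5.3° → command heading 225.1°, groundspeed 92.7 kt

Leg 1: heading=123.3°, groundspeed=102.0 kt
Leg 2: heading=64.5°, groundspeed=97.4 kt
Leg 3: heading=225.1°, groundspeed=92.7 kt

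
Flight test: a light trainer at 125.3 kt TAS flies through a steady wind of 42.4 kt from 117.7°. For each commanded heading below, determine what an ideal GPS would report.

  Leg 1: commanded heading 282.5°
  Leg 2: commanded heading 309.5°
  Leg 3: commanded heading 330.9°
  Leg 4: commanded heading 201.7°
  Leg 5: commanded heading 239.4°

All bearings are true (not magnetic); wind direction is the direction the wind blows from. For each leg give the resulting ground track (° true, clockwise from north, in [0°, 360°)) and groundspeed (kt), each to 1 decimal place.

Leg 1: track=286.3°, groundspeed=166.6 kt
Leg 2: track=306.5°, groundspeed=167.0 kt
Leg 3: track=322.7°, groundspeed=162.4 kt
Leg 4: track=220.9°, groundspeed=128.0 kt
Leg 5: track=253.1°, groundspeed=151.9 kt

Leg 1: heading 282.5°; drift +3.8° → track 286.3°, groundspeed 166.6 kt
Leg 2: heading 309.5°; drift -3.0° → track 306.5°, groundspeed 167.0 kt
Leg 3: heading 330.9°; drift -8.2° → track 322.7°, groundspeed 162.4 kt
Leg 4: heading 201.7°; drift +19.2° → track 220.9°, groundspeed 128.0 kt
Leg 5: heading 239.4°; drift +13.7° → track 253.1°, groundspeed 151.9 kt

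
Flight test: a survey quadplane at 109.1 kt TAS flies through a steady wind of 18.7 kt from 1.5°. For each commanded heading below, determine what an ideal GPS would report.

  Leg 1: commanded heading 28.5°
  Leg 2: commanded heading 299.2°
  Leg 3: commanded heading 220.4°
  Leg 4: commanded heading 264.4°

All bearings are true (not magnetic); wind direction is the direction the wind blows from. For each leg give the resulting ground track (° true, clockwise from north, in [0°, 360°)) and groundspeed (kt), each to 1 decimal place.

Leg 1: track=33.7°, groundspeed=92.8 kt
Leg 2: track=289.8°, groundspeed=101.8 kt
Leg 3: track=215.0°, groundspeed=124.2 kt
Leg 4: track=254.9°, groundspeed=112.9 kt

Leg 1: heading 28.5°; drift +5.2° → track 33.7°, groundspeed 92.8 kt
Leg 2: heading 299.2°; drift -9.4° → track 289.8°, groundspeed 101.8 kt
Leg 3: heading 220.4°; drift -5.4° → track 215.0°, groundspeed 124.2 kt
Leg 4: heading 264.4°; drift -9.5° → track 254.9°, groundspeed 112.9 kt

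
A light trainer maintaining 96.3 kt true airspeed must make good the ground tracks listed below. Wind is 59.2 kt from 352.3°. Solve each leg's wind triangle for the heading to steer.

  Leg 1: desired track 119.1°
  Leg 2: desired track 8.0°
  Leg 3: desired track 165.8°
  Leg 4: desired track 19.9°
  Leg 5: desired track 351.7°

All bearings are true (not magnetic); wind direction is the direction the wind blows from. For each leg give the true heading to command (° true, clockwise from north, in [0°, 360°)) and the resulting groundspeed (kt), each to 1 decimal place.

Leg 1: heading=89.6°, groundspeed=119.3 kt
Leg 2: heading=358.4°, groundspeed=38.0 kt
Leg 3: heading=161.8°, groundspeed=154.9 kt
Leg 4: heading=3.4°, groundspeed=39.8 kt
Leg 5: heading=352.1°, groundspeed=37.1 kt

Leg 1: desired track 119.1°; wind correction -29.5° → command heading 89.6°, groundspeed 119.3 kt
Leg 2: desired track 8.0°; wind correction -9.6° → command heading 358.4°, groundspeed 38.0 kt
Leg 3: desired track 165.8°; wind correction -4.0° → command heading 161.8°, groundspeed 154.9 kt
Leg 4: desired track 19.9°; wind correction -16.5° → command heading 3.4°, groundspeed 39.8 kt
Leg 5: desired track 351.7°; wind correction +0.4° → command heading 352.1°, groundspeed 37.1 kt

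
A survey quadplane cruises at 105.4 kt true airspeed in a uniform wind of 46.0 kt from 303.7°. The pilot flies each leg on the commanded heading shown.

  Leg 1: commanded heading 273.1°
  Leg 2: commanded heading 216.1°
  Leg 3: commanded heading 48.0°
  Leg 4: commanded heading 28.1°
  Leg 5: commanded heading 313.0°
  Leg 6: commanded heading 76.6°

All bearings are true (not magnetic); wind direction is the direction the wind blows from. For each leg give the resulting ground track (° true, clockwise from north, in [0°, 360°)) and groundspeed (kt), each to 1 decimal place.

Leg 1: track=253.5°, groundspeed=69.8 kt
Leg 2: track=192.2°, groundspeed=113.2 kt
Leg 3: track=68.9°, groundspeed=125.0 kt
Leg 4: track=52.5°, groundspeed=110.8 kt
Leg 5: track=320.1°, groundspeed=60.5 kt
Leg 6: track=90.4°, groundspeed=140.8 kt

Leg 1: heading 273.1°; drift -19.6° → track 253.5°, groundspeed 69.8 kt
Leg 2: heading 216.1°; drift -23.9° → track 192.2°, groundspeed 113.2 kt
Leg 3: heading 48.0°; drift +20.9° → track 68.9°, groundspeed 125.0 kt
Leg 4: heading 28.1°; drift +24.4° → track 52.5°, groundspeed 110.8 kt
Leg 5: heading 313.0°; drift +7.1° → track 320.1°, groundspeed 60.5 kt
Leg 6: heading 76.6°; drift +13.8° → track 90.4°, groundspeed 140.8 kt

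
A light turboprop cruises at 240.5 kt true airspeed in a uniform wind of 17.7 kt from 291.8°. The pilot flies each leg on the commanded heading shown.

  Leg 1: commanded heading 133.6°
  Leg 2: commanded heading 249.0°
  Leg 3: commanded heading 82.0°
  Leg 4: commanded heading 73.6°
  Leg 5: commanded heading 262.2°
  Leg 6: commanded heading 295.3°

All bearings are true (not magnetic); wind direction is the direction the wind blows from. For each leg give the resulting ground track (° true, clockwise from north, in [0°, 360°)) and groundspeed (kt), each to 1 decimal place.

Leg 1: heading 133.6°; drift -1.5° → track 132.1°, groundspeed 257.0 kt
Leg 2: heading 249.0°; drift -3.0° → track 246.0°, groundspeed 227.8 kt
Leg 3: heading 82.0°; drift +2.0° → track 84.0°, groundspeed 256.0 kt
Leg 4: heading 73.6°; drift +2.5° → track 76.1°, groundspeed 254.6 kt
Leg 5: heading 262.2°; drift -2.2° → track 260.0°, groundspeed 225.3 kt
Leg 6: heading 295.3°; drift +0.3° → track 295.6°, groundspeed 222.8 kt

Leg 1: track=132.1°, groundspeed=257.0 kt
Leg 2: track=246.0°, groundspeed=227.8 kt
Leg 3: track=84.0°, groundspeed=256.0 kt
Leg 4: track=76.1°, groundspeed=254.6 kt
Leg 5: track=260.0°, groundspeed=225.3 kt
Leg 6: track=295.6°, groundspeed=222.8 kt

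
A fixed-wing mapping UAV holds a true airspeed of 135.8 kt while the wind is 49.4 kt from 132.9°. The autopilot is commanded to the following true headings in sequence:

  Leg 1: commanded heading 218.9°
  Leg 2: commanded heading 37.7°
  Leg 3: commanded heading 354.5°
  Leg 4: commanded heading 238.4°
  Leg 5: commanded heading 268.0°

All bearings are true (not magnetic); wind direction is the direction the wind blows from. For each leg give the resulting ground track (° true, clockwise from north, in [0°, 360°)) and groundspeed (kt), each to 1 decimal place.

Leg 1: track=239.3°, groundspeed=141.2 kt
Leg 2: track=18.4°, groundspeed=148.7 kt
Leg 3: track=343.7°, groundspeed=175.8 kt
Leg 4: track=256.1°, groundspeed=156.4 kt
Leg 5: track=279.5°, groundspeed=174.3 kt

Leg 1: heading 218.9°; drift +20.4° → track 239.3°, groundspeed 141.2 kt
Leg 2: heading 37.7°; drift -19.3° → track 18.4°, groundspeed 148.7 kt
Leg 3: heading 354.5°; drift -10.8° → track 343.7°, groundspeed 175.8 kt
Leg 4: heading 238.4°; drift +17.7° → track 256.1°, groundspeed 156.4 kt
Leg 5: heading 268.0°; drift +11.5° → track 279.5°, groundspeed 174.3 kt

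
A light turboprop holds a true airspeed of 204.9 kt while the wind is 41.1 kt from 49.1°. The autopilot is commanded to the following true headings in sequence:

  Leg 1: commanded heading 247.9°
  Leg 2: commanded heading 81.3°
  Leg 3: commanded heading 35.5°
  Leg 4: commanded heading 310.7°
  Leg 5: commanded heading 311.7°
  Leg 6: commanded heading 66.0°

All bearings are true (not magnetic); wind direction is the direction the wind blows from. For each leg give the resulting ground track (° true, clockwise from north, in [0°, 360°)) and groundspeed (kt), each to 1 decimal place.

Leg 1: heading 247.9°; drift -3.1° → track 244.8°, groundspeed 244.2 kt
Leg 2: heading 81.3°; drift +7.3° → track 88.6°, groundspeed 171.5 kt
Leg 3: heading 35.5°; drift -3.4° → track 32.1°, groundspeed 165.2 kt
Leg 4: heading 310.7°; drift -10.9° → track 299.8°, groundspeed 214.8 kt
Leg 5: heading 311.7°; drift -11.0° → track 300.7°, groundspeed 214.1 kt
Leg 6: heading 66.0°; drift +4.1° → track 70.1°, groundspeed 166.0 kt

Leg 1: track=244.8°, groundspeed=244.2 kt
Leg 2: track=88.6°, groundspeed=171.5 kt
Leg 3: track=32.1°, groundspeed=165.2 kt
Leg 4: track=299.8°, groundspeed=214.8 kt
Leg 5: track=300.7°, groundspeed=214.1 kt
Leg 6: track=70.1°, groundspeed=166.0 kt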